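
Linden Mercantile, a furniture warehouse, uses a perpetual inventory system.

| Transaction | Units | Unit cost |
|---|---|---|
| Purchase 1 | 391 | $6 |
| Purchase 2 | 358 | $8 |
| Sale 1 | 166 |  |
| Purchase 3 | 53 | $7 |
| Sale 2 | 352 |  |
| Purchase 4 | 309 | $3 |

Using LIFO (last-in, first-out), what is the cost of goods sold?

COGS = $3,877

Sale 1 (166) [LIFO — newest first]: 166 @ $8 = $1,328
Sale 2 (352) [LIFO — newest first]: 53 @ $7 + 192 @ $8 + 107 @ $6 = $2,549
Total COGS = $1,328 + $2,549 = $3,877
Ending inventory: 284 @ $6 + 309 @ $3 = $2,631
Check: goods available $6,508 = COGS $3,877 + ending $2,631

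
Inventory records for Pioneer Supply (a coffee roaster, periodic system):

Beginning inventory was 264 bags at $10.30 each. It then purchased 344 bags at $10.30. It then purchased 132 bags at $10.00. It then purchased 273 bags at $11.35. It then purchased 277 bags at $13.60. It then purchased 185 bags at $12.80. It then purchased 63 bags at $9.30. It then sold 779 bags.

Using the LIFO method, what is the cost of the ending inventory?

Sale 1 (779) [LIFO — newest first]: 63 @ $9.30 + 185 @ $12.80 + 277 @ $13.60 + 254 @ $11.35 = $9,604.00
Ending inventory: 264 @ $10.30 + 344 @ $10.30 + 132 @ $10.00 + 19 @ $11.35 = $7,798.05
Check: goods available $17,402.05 = COGS $9,604.00 + ending $7,798.05

Ending inventory = $7,798.05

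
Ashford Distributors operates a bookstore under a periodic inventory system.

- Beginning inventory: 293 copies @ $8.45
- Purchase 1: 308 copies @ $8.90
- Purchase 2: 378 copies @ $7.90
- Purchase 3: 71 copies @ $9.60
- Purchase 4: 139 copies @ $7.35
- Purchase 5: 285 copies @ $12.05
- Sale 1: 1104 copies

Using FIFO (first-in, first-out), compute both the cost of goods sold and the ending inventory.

Sale 1 (1104) [FIFO — oldest first]: 293 @ $8.45 + 308 @ $8.90 + 378 @ $7.90 + 71 @ $9.60 + 54 @ $7.35 = $9,281.75
Ending inventory: 85 @ $7.35 + 285 @ $12.05 = $4,059.00

COGS = $9,281.75; ending inventory = $4,059.00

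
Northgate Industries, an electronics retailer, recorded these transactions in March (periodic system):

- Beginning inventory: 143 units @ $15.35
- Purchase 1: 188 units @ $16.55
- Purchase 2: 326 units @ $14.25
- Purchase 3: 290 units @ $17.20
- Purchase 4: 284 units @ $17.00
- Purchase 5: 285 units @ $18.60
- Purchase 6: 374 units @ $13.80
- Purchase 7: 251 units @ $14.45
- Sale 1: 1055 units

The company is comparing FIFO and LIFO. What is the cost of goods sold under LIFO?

FIFO COGS: 143 @ $15.35 + 188 @ $16.55 + 326 @ $14.25 + 290 @ $17.20 + 108 @ $17.00 = $16,775.95
LIFO COGS: 251 @ $14.45 + 374 @ $13.80 + 285 @ $18.60 + 145 @ $17.00 = $16,554.15

COGS = $16,554.15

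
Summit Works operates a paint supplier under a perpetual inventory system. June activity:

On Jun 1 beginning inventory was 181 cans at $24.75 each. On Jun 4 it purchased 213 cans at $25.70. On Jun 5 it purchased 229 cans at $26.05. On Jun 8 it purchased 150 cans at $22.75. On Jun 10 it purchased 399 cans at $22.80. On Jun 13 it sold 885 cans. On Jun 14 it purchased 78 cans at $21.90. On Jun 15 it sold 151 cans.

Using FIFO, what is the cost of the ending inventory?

Ending inventory = $4,809.00

Jun 13, 885 sold [FIFO — oldest first]: 181 @ $24.75 + 213 @ $25.70 + 229 @ $26.05 + 150 @ $22.75 + 112 @ $22.80 = $21,885.40
Jun 15, 151 sold [FIFO — oldest first]: 151 @ $22.80 = $3,442.80
Total COGS = $21,885.40 + $3,442.80 = $25,328.20
Ending inventory: 136 @ $22.80 + 78 @ $21.90 = $4,809.00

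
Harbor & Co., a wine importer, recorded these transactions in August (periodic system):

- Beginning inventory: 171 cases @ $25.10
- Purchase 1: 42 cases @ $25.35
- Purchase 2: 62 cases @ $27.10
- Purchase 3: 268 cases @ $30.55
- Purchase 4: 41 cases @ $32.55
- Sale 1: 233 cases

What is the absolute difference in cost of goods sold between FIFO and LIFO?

FIFO COGS: 171 @ $25.10 + 42 @ $25.35 + 20 @ $27.10 = $5,898.80
LIFO COGS: 41 @ $32.55 + 192 @ $30.55 = $7,200.15
Difference = |$5,898.80 − $7,200.15| = $1,301.35

$1,301.35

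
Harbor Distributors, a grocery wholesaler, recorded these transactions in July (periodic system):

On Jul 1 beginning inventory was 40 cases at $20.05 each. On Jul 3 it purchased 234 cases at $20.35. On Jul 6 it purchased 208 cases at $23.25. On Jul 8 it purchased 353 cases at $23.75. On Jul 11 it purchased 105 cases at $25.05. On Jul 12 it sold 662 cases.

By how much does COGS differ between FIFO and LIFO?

$1,082.10

FIFO COGS: 40 @ $20.05 + 234 @ $20.35 + 208 @ $23.25 + 180 @ $23.75 = $14,674.90
LIFO COGS: 105 @ $25.05 + 353 @ $23.75 + 204 @ $23.25 = $15,757.00
Difference = |$14,674.90 − $15,757.00| = $1,082.10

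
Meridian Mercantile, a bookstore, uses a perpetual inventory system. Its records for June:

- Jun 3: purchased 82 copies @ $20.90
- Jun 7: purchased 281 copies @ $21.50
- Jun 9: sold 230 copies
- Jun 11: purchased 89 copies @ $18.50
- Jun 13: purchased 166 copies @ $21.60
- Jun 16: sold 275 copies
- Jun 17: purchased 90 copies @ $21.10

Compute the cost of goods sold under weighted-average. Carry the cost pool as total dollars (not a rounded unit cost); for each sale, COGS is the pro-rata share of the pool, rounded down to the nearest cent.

COGS = $10,636.07

After Jun 3: 82 on hand, pool $1,713.80 (≈ $20.9000 each)
After Jun 7: 363 on hand, pool $7,755.30 (≈ $21.3645 each)
Jun 9, sell 230: 230/363 × $7,755.30 → $4,913.82
After Jun 11: 222 on hand, pool $4,487.98 (≈ $20.2161 each)
After Jun 13: 388 on hand, pool $8,073.58 (≈ $20.8082 each)
Jun 16, sell 275: 275/388 × $8,073.58 → $5,722.25
After Jun 17: 203 on hand, pool $4,250.33 (≈ $20.9376 each)
Total COGS = $4,913.82 + $5,722.25 = $10,636.07
Ending inventory (cost pool remaining) = $4,250.33
Check: goods available $14,886.40 = COGS $10,636.07 + ending $4,250.33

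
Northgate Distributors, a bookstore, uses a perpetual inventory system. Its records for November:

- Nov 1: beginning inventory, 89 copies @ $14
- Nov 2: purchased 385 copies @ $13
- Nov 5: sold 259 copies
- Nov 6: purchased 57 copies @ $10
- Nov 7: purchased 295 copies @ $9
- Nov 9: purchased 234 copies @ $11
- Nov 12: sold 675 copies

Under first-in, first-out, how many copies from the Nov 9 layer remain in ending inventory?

126

Nov 5, 259 sold [FIFO — oldest first]: 89 @ $14 + 170 @ $13 = $3,456
Nov 12, 675 sold [FIFO — oldest first]: 215 @ $13 + 57 @ $10 + 295 @ $9 + 108 @ $11 = $7,208
Total COGS = $3,456 + $7,208 = $10,664
Ending inventory: 126 @ $11 = $1,386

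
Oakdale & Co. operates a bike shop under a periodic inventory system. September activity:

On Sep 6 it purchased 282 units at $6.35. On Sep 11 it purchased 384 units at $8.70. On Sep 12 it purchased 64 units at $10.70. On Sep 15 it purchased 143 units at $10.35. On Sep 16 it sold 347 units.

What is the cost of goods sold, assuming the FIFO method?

COGS = $2,356.20

Sep 16, 347 sold [FIFO — oldest first]: 282 @ $6.35 + 65 @ $8.70 = $2,356.20
Ending inventory: 319 @ $8.70 + 64 @ $10.70 + 143 @ $10.35 = $4,940.15
Check: goods available $7,296.35 = COGS $2,356.20 + ending $4,940.15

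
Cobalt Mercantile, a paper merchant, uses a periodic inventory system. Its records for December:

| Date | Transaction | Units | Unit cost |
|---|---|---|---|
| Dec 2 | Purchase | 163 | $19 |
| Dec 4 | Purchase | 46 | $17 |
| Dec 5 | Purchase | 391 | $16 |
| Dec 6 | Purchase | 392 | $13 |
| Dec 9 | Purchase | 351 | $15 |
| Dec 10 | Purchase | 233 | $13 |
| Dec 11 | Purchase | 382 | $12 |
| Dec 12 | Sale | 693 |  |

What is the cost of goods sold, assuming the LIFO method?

COGS = $8,783

Dec 12, 693 sold [LIFO — newest first]: 382 @ $12 + 233 @ $13 + 78 @ $15 = $8,783
Ending inventory: 163 @ $19 + 46 @ $17 + 391 @ $16 + 392 @ $13 + 273 @ $15 = $19,326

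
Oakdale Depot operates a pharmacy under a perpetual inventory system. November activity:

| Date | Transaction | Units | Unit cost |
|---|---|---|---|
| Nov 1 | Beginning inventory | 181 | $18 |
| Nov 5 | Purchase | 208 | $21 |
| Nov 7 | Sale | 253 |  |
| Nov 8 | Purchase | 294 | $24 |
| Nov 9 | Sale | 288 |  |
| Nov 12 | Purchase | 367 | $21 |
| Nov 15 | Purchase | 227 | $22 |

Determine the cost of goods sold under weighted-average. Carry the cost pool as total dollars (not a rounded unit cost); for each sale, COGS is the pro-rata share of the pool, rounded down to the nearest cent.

COGS = $11,471.42

After Nov 1: 181 on hand, pool $3,258.00 (≈ $18.0000 each)
After Nov 5: 389 on hand, pool $7,626.00 (≈ $19.6041 each)
Nov 7, sell 253: 253/389 × $7,626.00 → $4,959.84
After Nov 8: 430 on hand, pool $9,722.16 (≈ $22.6097 each)
Nov 9, sell 288: 288/430 × $9,722.16 → $6,511.58
After Nov 12: 509 on hand, pool $10,917.58 (≈ $21.4491 each)
After Nov 15: 736 on hand, pool $15,911.58 (≈ $21.6190 each)
Total COGS = $4,959.84 + $6,511.58 = $11,471.42
Ending inventory (cost pool remaining) = $15,911.58
Check: goods available $27,383.00 = COGS $11,471.42 + ending $15,911.58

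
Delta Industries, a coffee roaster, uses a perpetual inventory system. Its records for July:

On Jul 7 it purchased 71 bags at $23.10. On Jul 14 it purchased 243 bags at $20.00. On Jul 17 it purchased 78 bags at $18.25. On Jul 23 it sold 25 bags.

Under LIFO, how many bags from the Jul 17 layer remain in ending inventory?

Jul 23, 25 sold [LIFO — newest first]: 25 @ $18.25 = $456.25
Ending inventory: 71 @ $23.10 + 243 @ $20.00 + 53 @ $18.25 = $7,467.35

53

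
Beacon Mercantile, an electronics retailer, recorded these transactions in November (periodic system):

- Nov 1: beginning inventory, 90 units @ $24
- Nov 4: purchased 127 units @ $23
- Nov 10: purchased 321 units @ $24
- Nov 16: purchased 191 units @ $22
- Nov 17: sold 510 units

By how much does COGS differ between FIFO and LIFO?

FIFO COGS: 90 @ $24 + 127 @ $23 + 293 @ $24 = $12,113
LIFO COGS: 191 @ $22 + 319 @ $24 = $11,858
Difference = |$12,113 − $11,858| = $255

$255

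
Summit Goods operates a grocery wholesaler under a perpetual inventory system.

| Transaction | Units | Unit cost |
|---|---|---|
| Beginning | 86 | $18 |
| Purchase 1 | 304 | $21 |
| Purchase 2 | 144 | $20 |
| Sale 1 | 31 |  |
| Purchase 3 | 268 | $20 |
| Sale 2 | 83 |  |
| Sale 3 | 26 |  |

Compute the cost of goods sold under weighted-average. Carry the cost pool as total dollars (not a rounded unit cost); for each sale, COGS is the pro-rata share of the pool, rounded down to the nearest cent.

After Beginning: 86 on hand, pool $1,548.00 (≈ $18.0000 each)
After Purchase 1: 390 on hand, pool $7,932.00 (≈ $20.3385 each)
After Purchase 2: 534 on hand, pool $10,812.00 (≈ $20.2472 each)
Sale 1, sell 31: 31/534 × $10,812.00 → $627.66
After Purchase 3: 771 on hand, pool $15,544.34 (≈ $20.1613 each)
Sale 2, sell 83: 83/771 × $15,544.34 → $1,673.38
Sale 3, sell 26: 26/688 × $13,870.96 → $524.19
Total COGS = $627.66 + $1,673.38 + $524.19 = $2,825.23
Ending inventory (cost pool remaining) = $13,346.77
Check: goods available $16,172.00 = COGS $2,825.23 + ending $13,346.77

COGS = $2,825.23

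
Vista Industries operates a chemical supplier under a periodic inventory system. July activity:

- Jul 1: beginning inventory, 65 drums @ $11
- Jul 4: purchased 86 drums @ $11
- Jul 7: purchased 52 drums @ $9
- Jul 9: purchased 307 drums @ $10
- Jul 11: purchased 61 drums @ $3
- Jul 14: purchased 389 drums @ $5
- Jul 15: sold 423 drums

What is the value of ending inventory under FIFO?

Ending inventory = $2,998

Jul 15, 423 sold [FIFO — oldest first]: 65 @ $11 + 86 @ $11 + 52 @ $9 + 220 @ $10 = $4,329
Ending inventory: 87 @ $10 + 61 @ $3 + 389 @ $5 = $2,998
Check: goods available $7,327 = COGS $4,329 + ending $2,998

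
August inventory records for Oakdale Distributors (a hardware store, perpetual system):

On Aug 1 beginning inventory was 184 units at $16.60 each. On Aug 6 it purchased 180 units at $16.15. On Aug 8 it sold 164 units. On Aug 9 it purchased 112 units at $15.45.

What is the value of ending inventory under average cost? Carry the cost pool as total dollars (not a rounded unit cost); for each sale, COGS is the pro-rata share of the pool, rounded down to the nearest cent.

After Aug 1: 184 on hand, pool $3,054.40 (≈ $16.6000 each)
After Aug 6: 364 on hand, pool $5,961.40 (≈ $16.3775 each)
Aug 8, sell 164: 164/364 × $5,961.40 → $2,685.90
After Aug 9: 312 on hand, pool $5,005.90 (≈ $16.0446 each)
Ending inventory (cost pool remaining) = $5,005.90

Ending inventory = $5,005.90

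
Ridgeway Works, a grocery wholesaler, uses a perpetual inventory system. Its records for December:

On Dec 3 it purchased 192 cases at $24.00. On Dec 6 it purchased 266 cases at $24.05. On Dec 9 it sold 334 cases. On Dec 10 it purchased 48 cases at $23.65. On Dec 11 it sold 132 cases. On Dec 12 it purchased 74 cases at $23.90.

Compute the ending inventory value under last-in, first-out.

Dec 9, 334 sold [LIFO — newest first]: 266 @ $24.05 + 68 @ $24.00 = $8,029.30
Dec 11, 132 sold [LIFO — newest first]: 48 @ $23.65 + 84 @ $24.00 = $3,151.20
Total COGS = $8,029.30 + $3,151.20 = $11,180.50
Ending inventory: 40 @ $24.00 + 74 @ $23.90 = $2,728.60

Ending inventory = $2,728.60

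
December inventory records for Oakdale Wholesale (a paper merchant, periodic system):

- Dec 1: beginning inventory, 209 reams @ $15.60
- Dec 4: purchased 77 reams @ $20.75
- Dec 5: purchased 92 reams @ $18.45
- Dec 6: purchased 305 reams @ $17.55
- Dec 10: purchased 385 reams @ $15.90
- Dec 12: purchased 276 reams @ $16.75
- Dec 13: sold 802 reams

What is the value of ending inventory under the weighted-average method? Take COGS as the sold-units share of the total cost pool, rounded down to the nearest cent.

Dec 13, sell 802: 802/1344 × $22,652.80 → $13,517.51
Ending inventory (cost pool remaining) = $9,135.29

Ending inventory = $9,135.29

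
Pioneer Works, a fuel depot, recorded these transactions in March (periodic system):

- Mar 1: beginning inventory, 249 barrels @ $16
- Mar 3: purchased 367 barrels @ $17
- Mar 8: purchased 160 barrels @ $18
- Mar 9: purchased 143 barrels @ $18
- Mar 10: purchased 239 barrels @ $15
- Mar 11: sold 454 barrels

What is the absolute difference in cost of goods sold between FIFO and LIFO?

FIFO COGS: 249 @ $16 + 205 @ $17 = $7,469
LIFO COGS: 239 @ $15 + 143 @ $18 + 72 @ $18 = $7,455
Difference = |$7,469 − $7,455| = $14

$14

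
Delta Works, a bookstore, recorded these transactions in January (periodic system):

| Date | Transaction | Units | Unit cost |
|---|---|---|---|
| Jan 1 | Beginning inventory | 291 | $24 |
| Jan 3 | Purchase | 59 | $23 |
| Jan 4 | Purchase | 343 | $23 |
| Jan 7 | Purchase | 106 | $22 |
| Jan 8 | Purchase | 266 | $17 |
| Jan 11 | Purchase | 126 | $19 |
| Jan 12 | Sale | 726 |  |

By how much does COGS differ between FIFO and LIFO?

FIFO COGS: 291 @ $24 + 59 @ $23 + 343 @ $23 + 33 @ $22 = $16,956
LIFO COGS: 126 @ $19 + 266 @ $17 + 106 @ $22 + 228 @ $23 = $14,492
Difference = |$16,956 − $14,492| = $2,464

$2,464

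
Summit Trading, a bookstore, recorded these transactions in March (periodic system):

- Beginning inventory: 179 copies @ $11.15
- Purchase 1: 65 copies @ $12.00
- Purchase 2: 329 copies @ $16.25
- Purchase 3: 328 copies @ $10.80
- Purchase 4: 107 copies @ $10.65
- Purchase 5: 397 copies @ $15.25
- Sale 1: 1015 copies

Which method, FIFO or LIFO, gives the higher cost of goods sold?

LIFO

FIFO COGS: 179 @ $11.15 + 65 @ $12.00 + 329 @ $16.25 + 328 @ $10.80 + 107 @ $10.65 + 7 @ $15.25 = $12,910.80
LIFO COGS: 397 @ $15.25 + 107 @ $10.65 + 328 @ $10.80 + 183 @ $16.25 = $13,709.95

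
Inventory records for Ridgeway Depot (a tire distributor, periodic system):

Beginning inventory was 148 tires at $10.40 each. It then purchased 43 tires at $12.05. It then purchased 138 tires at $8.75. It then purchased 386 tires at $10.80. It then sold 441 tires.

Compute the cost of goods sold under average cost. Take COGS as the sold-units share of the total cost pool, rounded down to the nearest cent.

Sale 1, sell 441: 441/715 × $7,433.65 → $4,584.95
Ending inventory (cost pool remaining) = $2,848.70

COGS = $4,584.95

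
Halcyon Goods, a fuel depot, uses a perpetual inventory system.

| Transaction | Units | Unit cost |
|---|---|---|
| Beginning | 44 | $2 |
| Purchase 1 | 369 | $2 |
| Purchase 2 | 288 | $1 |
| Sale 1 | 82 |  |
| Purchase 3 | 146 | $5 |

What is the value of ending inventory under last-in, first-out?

Ending inventory = $1,762

Sale 1 (82) [LIFO — newest first]: 82 @ $1 = $82
Ending inventory: 44 @ $2 + 369 @ $2 + 206 @ $1 + 146 @ $5 = $1,762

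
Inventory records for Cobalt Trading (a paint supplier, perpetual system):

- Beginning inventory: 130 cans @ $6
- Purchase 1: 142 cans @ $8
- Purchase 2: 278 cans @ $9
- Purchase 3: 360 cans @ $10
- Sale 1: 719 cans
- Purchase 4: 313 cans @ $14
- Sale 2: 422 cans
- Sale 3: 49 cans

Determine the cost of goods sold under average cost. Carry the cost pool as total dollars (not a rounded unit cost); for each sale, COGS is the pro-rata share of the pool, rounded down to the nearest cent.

After Beginning: 130 on hand, pool $780.00 (≈ $6.0000 each)
After Purchase 1: 272 on hand, pool $1,916.00 (≈ $7.0441 each)
After Purchase 2: 550 on hand, pool $4,418.00 (≈ $8.0327 each)
After Purchase 3: 910 on hand, pool $8,018.00 (≈ $8.8110 each)
Sale 1, sell 719: 719/910 × $8,018.00 → $6,335.10
After Purchase 4: 504 on hand, pool $6,064.90 (≈ $12.0335 each)
Sale 2, sell 422: 422/504 × $6,064.90 → $5,078.15
Sale 3, sell 49: 49/82 × $986.75 → $589.64
Total COGS = $6,335.10 + $5,078.15 + $589.64 = $12,002.89
Ending inventory (cost pool remaining) = $397.11
Check: goods available $12,400.00 = COGS $12,002.89 + ending $397.11

COGS = $12,002.89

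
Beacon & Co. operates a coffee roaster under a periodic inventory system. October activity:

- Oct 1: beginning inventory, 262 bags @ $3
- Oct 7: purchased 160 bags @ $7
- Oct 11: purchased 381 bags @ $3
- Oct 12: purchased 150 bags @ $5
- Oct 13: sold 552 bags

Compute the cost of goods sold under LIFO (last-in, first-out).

COGS = $2,040

Oct 13, 552 sold [LIFO — newest first]: 150 @ $5 + 381 @ $3 + 21 @ $7 = $2,040
Ending inventory: 262 @ $3 + 139 @ $7 = $1,759
Check: goods available $3,799 = COGS $2,040 + ending $1,759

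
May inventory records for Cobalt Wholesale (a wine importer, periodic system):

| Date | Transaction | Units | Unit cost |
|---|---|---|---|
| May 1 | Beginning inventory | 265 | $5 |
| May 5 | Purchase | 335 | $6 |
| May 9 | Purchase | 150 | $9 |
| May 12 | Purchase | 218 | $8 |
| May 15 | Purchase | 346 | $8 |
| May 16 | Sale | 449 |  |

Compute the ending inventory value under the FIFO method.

Ending inventory = $6,768

May 16, 449 sold [FIFO — oldest first]: 265 @ $5 + 184 @ $6 = $2,429
Ending inventory: 151 @ $6 + 150 @ $9 + 218 @ $8 + 346 @ $8 = $6,768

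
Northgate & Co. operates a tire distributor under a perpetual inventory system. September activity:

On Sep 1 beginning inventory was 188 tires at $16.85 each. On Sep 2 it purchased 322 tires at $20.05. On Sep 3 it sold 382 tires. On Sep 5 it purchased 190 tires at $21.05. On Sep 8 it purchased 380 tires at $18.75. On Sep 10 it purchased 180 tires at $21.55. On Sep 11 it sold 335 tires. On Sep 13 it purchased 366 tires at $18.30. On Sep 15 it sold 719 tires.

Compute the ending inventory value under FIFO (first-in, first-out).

Sep 3, 382 sold [FIFO — oldest first]: 188 @ $16.85 + 194 @ $20.05 = $7,057.50
Sep 11, 335 sold [FIFO — oldest first]: 128 @ $20.05 + 190 @ $21.05 + 17 @ $18.75 = $6,884.65
Sep 15, 719 sold [FIFO — oldest first]: 363 @ $18.75 + 180 @ $21.55 + 176 @ $18.30 = $13,906.05
Total COGS = $7,057.50 + $6,884.65 + $13,906.05 = $27,848.20
Ending inventory: 190 @ $18.30 = $3,477.00

Ending inventory = $3,477.00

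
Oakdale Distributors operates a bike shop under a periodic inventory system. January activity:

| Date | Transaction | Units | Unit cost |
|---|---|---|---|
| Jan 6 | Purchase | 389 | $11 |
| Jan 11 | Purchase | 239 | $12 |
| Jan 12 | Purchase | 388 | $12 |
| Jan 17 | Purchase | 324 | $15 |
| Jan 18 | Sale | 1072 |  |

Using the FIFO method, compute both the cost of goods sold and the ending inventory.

COGS = $12,643; ending inventory = $4,020

Jan 18, 1072 sold [FIFO — oldest first]: 389 @ $11 + 239 @ $12 + 388 @ $12 + 56 @ $15 = $12,643
Ending inventory: 268 @ $15 = $4,020
Check: goods available $16,663 = COGS $12,643 + ending $4,020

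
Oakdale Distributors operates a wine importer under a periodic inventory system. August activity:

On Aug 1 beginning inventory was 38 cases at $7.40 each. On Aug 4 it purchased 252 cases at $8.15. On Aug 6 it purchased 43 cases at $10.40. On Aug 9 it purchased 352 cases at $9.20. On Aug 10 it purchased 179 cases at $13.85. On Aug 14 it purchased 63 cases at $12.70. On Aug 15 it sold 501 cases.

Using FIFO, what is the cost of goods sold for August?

COGS = $4,327.80

Aug 15, 501 sold [FIFO — oldest first]: 38 @ $7.40 + 252 @ $8.15 + 43 @ $10.40 + 168 @ $9.20 = $4,327.80
Ending inventory: 184 @ $9.20 + 179 @ $13.85 + 63 @ $12.70 = $4,972.05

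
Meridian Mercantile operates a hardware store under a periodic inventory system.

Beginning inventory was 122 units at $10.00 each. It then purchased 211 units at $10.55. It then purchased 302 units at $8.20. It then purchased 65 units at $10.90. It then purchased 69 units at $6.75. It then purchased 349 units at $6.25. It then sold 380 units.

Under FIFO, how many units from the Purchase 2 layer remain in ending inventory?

Sale 1 (380) [FIFO — oldest first]: 122 @ $10.00 + 211 @ $10.55 + 47 @ $8.20 = $3,831.45
Ending inventory: 255 @ $8.20 + 65 @ $10.90 + 69 @ $6.75 + 349 @ $6.25 = $5,446.50
Check: goods available $9,277.95 = COGS $3,831.45 + ending $5,446.50

255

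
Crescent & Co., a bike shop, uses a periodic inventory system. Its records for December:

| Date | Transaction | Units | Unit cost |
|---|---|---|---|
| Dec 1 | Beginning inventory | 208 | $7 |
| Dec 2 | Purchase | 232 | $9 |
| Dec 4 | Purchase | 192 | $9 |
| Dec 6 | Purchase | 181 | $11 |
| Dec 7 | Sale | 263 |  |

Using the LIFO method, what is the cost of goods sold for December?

Dec 7, 263 sold [LIFO — newest first]: 181 @ $11 + 82 @ $9 = $2,729
Ending inventory: 208 @ $7 + 232 @ $9 + 110 @ $9 = $4,534

COGS = $2,729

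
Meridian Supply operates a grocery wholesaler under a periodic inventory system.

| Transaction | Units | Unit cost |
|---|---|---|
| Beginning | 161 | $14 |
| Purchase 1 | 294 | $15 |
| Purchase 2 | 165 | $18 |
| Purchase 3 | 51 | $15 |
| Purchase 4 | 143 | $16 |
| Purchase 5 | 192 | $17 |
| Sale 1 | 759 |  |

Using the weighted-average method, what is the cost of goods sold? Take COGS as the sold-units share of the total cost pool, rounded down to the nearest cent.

COGS = $12,034.60

Sale 1, sell 759: 759/1006 × $15,951.00 → $12,034.60
Ending inventory (cost pool remaining) = $3,916.40
Check: goods available $15,951.00 = COGS $12,034.60 + ending $3,916.40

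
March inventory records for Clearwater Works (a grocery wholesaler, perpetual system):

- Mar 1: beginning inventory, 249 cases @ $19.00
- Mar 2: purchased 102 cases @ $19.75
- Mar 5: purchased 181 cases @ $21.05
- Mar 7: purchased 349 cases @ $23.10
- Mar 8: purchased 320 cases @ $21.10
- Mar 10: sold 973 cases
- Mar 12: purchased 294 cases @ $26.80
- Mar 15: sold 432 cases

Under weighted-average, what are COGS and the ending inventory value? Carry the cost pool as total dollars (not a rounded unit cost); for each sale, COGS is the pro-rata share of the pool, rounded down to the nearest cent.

After Mar 1: 249 on hand, pool $4,731.00 (≈ $19.0000 each)
After Mar 2: 351 on hand, pool $6,745.50 (≈ $19.2179 each)
After Mar 5: 532 on hand, pool $10,555.55 (≈ $19.8413 each)
After Mar 7: 881 on hand, pool $18,617.45 (≈ $21.1322 each)
After Mar 8: 1201 on hand, pool $25,369.45 (≈ $21.1236 each)
Mar 10, sell 973: 973/1201 × $25,369.45 → $20,553.26
After Mar 12: 522 on hand, pool $12,695.39 (≈ $24.3207 each)
Mar 15, sell 432: 432/522 × $12,695.39 → $10,506.52
Total COGS = $20,553.26 + $10,506.52 = $31,059.78
Ending inventory (cost pool remaining) = $2,188.87
Check: goods available $33,248.65 = COGS $31,059.78 + ending $2,188.87

COGS = $31,059.78; ending inventory = $2,188.87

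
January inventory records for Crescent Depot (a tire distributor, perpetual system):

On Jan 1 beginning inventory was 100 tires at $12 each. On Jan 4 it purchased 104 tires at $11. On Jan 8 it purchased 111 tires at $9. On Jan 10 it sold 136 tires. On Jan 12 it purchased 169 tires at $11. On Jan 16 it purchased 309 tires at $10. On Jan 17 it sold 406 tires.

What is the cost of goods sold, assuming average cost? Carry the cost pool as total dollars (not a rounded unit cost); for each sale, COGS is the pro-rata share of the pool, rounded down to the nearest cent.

COGS = $5,675.53

After Jan 1: 100 on hand, pool $1,200.00 (≈ $12.0000 each)
After Jan 4: 204 on hand, pool $2,344.00 (≈ $11.4902 each)
After Jan 8: 315 on hand, pool $3,343.00 (≈ $10.6127 each)
Jan 10, sell 136: 136/315 × $3,343.00 → $1,443.32
After Jan 12: 348 on hand, pool $3,758.68 (≈ $10.8008 each)
After Jan 16: 657 on hand, pool $6,848.68 (≈ $10.4242 each)
Jan 17, sell 406: 406/657 × $6,848.68 → $4,232.21
Total COGS = $1,443.32 + $4,232.21 = $5,675.53
Ending inventory (cost pool remaining) = $2,616.47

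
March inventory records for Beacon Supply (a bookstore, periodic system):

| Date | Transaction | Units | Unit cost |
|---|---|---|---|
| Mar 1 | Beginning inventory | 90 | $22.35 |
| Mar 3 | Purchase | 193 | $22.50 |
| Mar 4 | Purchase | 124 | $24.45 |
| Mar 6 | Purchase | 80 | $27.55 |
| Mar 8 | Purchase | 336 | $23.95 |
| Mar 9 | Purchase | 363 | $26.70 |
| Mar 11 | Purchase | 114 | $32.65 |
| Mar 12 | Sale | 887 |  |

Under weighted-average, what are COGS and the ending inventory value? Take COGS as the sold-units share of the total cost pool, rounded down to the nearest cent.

Mar 12, sell 887: 887/1300 × $33,051.20 → $22,551.08
Ending inventory (cost pool remaining) = $10,500.12

COGS = $22,551.08; ending inventory = $10,500.12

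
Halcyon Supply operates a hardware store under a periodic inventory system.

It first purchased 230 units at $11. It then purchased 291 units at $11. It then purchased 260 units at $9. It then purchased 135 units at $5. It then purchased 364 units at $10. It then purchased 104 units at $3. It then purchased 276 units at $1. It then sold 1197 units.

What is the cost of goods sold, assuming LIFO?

Sale 1 (1197) [LIFO — newest first]: 276 @ $1 + 104 @ $3 + 364 @ $10 + 135 @ $5 + 260 @ $9 + 58 @ $11 = $7,881
Ending inventory: 230 @ $11 + 233 @ $11 = $5,093
Check: goods available $12,974 = COGS $7,881 + ending $5,093

COGS = $7,881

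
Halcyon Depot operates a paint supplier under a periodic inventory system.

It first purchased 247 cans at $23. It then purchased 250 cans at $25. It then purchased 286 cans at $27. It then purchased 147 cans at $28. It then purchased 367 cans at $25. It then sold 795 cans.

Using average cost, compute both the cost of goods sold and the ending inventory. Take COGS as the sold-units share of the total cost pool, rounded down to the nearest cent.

COGS = $20,193.12; ending inventory = $12,750.88

Sale 1, sell 795: 795/1297 × $32,944.00 → $20,193.12
Ending inventory (cost pool remaining) = $12,750.88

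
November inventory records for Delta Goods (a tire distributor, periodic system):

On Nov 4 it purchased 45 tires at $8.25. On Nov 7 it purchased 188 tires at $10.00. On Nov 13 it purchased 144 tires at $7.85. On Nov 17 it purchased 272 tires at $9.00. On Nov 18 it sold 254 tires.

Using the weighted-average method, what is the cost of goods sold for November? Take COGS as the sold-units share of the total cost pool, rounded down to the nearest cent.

COGS = $2,281.55

Nov 18, sell 254: 254/649 × $5,829.65 → $2,281.55
Ending inventory (cost pool remaining) = $3,548.10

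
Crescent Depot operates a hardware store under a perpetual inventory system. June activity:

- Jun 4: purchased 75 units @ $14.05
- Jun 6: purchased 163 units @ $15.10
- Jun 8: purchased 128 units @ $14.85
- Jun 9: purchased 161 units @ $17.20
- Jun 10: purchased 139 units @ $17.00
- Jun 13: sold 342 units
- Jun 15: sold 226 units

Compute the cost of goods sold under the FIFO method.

COGS = $8,882.05

Jun 13, 342 sold [FIFO — oldest first]: 75 @ $14.05 + 163 @ $15.10 + 104 @ $14.85 = $5,059.45
Jun 15, 226 sold [FIFO — oldest first]: 24 @ $14.85 + 161 @ $17.20 + 41 @ $17.00 = $3,822.60
Total COGS = $5,059.45 + $3,822.60 = $8,882.05
Ending inventory: 98 @ $17.00 = $1,666.00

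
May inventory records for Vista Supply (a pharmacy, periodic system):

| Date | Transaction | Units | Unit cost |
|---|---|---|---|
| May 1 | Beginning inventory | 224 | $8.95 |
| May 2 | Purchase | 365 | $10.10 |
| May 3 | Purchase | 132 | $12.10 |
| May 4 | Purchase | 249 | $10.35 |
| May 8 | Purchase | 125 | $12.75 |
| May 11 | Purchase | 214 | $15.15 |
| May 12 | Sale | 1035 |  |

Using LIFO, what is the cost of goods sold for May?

May 12, 1035 sold [LIFO — newest first]: 214 @ $15.15 + 125 @ $12.75 + 249 @ $10.35 + 132 @ $12.10 + 315 @ $10.10 = $12,191.70
Ending inventory: 224 @ $8.95 + 50 @ $10.10 = $2,509.80

COGS = $12,191.70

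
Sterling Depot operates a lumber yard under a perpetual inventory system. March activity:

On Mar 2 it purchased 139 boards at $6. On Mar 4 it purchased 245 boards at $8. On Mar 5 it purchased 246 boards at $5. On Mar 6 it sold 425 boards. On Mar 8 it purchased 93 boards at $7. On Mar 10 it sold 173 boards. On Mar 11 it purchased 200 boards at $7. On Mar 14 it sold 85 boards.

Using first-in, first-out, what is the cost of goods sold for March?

COGS = $4,395

Mar 6, 425 sold [FIFO — oldest first]: 139 @ $6 + 245 @ $8 + 41 @ $5 = $2,999
Mar 10, 173 sold [FIFO — oldest first]: 173 @ $5 = $865
Mar 14, 85 sold [FIFO — oldest first]: 32 @ $5 + 53 @ $7 = $531
Total COGS = $2,999 + $865 + $531 = $4,395
Ending inventory: 40 @ $7 + 200 @ $7 = $1,680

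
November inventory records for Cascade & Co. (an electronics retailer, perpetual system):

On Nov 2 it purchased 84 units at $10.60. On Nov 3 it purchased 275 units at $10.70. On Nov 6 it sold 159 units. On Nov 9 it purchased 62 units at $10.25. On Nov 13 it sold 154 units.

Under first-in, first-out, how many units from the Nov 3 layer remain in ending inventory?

Nov 6, 159 sold [FIFO — oldest first]: 84 @ $10.60 + 75 @ $10.70 = $1,692.90
Nov 13, 154 sold [FIFO — oldest first]: 154 @ $10.70 = $1,647.80
Total COGS = $1,692.90 + $1,647.80 = $3,340.70
Ending inventory: 46 @ $10.70 + 62 @ $10.25 = $1,127.70
Check: goods available $4,468.40 = COGS $3,340.70 + ending $1,127.70

46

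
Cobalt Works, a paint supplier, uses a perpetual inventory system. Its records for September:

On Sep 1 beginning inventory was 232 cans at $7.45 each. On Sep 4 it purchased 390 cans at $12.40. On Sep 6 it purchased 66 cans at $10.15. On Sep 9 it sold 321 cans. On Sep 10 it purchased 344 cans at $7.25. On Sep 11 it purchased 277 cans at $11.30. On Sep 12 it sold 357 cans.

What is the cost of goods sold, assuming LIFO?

COGS = $7,542.00

Sep 9, 321 sold [LIFO — newest first]: 66 @ $10.15 + 255 @ $12.40 = $3,831.90
Sep 12, 357 sold [LIFO — newest first]: 277 @ $11.30 + 80 @ $7.25 = $3,710.10
Total COGS = $3,831.90 + $3,710.10 = $7,542.00
Ending inventory: 232 @ $7.45 + 135 @ $12.40 + 264 @ $7.25 = $5,316.40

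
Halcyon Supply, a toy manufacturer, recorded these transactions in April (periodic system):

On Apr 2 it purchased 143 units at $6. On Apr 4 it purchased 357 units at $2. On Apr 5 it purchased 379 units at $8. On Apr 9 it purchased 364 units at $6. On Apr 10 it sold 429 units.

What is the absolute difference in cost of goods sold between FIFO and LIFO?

$1,274

FIFO COGS: 143 @ $6 + 286 @ $2 = $1,430
LIFO COGS: 364 @ $6 + 65 @ $8 = $2,704
Difference = |$1,430 − $2,704| = $1,274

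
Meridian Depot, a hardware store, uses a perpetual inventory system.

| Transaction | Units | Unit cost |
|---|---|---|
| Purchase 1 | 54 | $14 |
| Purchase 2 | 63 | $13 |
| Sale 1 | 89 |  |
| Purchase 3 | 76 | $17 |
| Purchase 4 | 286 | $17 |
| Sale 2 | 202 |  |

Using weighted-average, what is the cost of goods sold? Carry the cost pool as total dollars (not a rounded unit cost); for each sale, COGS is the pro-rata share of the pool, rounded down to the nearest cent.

COGS = $4,580.75

After Purchase 1: 54 on hand, pool $756.00 (≈ $14.0000 each)
After Purchase 2: 117 on hand, pool $1,575.00 (≈ $13.4615 each)
Sale 1, sell 89: 89/117 × $1,575.00 → $1,198.07
After Purchase 3: 104 on hand, pool $1,668.93 (≈ $16.0474 each)
After Purchase 4: 390 on hand, pool $6,530.93 (≈ $16.7460 each)
Sale 2, sell 202: 202/390 × $6,530.93 → $3,382.68
Total COGS = $1,198.07 + $3,382.68 = $4,580.75
Ending inventory (cost pool remaining) = $3,148.25
Check: goods available $7,729.00 = COGS $4,580.75 + ending $3,148.25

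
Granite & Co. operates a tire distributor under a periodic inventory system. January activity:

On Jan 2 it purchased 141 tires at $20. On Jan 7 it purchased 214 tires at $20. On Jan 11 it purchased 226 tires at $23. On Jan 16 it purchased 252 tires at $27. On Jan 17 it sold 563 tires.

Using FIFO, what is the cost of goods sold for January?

COGS = $11,884

Jan 17, 563 sold [FIFO — oldest first]: 141 @ $20 + 214 @ $20 + 208 @ $23 = $11,884
Ending inventory: 18 @ $23 + 252 @ $27 = $7,218
Check: goods available $19,102 = COGS $11,884 + ending $7,218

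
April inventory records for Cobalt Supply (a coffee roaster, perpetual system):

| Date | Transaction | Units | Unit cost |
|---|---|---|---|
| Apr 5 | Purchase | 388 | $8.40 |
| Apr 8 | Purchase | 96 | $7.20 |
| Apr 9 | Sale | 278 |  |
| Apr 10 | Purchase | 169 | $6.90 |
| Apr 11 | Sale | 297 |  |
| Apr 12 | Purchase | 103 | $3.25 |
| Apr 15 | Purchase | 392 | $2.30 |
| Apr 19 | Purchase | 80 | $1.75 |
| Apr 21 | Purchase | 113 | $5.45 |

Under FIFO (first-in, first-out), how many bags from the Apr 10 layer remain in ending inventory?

Apr 9, 278 sold [FIFO — oldest first]: 278 @ $8.40 = $2,335.20
Apr 11, 297 sold [FIFO — oldest first]: 110 @ $8.40 + 96 @ $7.20 + 91 @ $6.90 = $2,243.10
Total COGS = $2,335.20 + $2,243.10 = $4,578.30
Ending inventory: 78 @ $6.90 + 103 @ $3.25 + 392 @ $2.30 + 80 @ $1.75 + 113 @ $5.45 = $2,530.40
Check: goods available $7,108.70 = COGS $4,578.30 + ending $2,530.40

78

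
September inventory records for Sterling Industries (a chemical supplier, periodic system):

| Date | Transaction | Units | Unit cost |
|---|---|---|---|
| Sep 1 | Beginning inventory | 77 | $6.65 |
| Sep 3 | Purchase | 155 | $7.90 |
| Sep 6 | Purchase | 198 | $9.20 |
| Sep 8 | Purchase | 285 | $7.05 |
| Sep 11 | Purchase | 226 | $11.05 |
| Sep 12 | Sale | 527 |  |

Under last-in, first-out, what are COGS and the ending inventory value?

COGS = $4,653.75; ending inventory = $3,410.95

Sep 12, 527 sold [LIFO — newest first]: 226 @ $11.05 + 285 @ $7.05 + 16 @ $9.20 = $4,653.75
Ending inventory: 77 @ $6.65 + 155 @ $7.90 + 182 @ $9.20 = $3,410.95
Check: goods available $8,064.70 = COGS $4,653.75 + ending $3,410.95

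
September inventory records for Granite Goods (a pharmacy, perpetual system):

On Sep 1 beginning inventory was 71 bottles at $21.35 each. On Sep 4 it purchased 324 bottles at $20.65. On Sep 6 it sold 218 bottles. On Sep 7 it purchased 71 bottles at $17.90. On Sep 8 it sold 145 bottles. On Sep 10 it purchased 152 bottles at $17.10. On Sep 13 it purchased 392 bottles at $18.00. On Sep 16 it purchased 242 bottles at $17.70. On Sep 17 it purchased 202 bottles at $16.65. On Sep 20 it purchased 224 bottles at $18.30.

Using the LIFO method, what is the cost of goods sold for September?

COGS = $7,300.70

Sep 6, 218 sold [LIFO — newest first]: 218 @ $20.65 = $4,501.70
Sep 8, 145 sold [LIFO — newest first]: 71 @ $17.90 + 74 @ $20.65 = $2,799.00
Total COGS = $4,501.70 + $2,799.00 = $7,300.70
Ending inventory: 71 @ $21.35 + 32 @ $20.65 + 152 @ $17.10 + 392 @ $18.00 + 242 @ $17.70 + 202 @ $16.65 + 224 @ $18.30 = $23,577.75
Check: goods available $30,878.45 = COGS $7,300.70 + ending $23,577.75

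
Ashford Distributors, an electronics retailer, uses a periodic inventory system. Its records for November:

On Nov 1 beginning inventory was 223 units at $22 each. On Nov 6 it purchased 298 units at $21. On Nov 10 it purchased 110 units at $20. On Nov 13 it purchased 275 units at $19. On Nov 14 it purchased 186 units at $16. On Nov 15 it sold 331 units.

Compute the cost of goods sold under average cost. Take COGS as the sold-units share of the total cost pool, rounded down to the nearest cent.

COGS = $6,536.64

Nov 15, sell 331: 331/1092 × $21,565.00 → $6,536.64
Ending inventory (cost pool remaining) = $15,028.36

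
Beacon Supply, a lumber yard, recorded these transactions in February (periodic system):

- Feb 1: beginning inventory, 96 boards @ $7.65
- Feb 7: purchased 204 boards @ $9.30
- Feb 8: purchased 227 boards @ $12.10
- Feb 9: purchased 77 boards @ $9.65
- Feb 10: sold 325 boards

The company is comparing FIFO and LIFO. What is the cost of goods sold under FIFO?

COGS = $2,934.10

FIFO COGS: 96 @ $7.65 + 204 @ $9.30 + 25 @ $12.10 = $2,934.10
LIFO COGS: 77 @ $9.65 + 227 @ $12.10 + 21 @ $9.30 = $3,685.05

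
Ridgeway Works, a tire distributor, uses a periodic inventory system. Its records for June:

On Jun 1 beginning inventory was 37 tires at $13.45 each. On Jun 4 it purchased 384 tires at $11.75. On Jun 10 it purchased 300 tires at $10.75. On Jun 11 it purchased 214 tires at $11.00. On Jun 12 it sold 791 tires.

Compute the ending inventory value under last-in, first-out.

Jun 12, 791 sold [LIFO — newest first]: 214 @ $11.00 + 300 @ $10.75 + 277 @ $11.75 = $8,833.75
Ending inventory: 37 @ $13.45 + 107 @ $11.75 = $1,754.90

Ending inventory = $1,754.90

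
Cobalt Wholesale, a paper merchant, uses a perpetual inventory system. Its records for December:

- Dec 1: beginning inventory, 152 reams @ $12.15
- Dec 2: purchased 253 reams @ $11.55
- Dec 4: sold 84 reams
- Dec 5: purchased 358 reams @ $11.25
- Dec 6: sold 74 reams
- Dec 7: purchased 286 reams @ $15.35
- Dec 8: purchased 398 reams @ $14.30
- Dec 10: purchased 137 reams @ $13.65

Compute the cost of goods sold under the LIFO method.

COGS = $1,802.70

Dec 4, 84 sold [LIFO — newest first]: 84 @ $11.55 = $970.20
Dec 6, 74 sold [LIFO — newest first]: 74 @ $11.25 = $832.50
Total COGS = $970.20 + $832.50 = $1,802.70
Ending inventory: 152 @ $12.15 + 169 @ $11.55 + 284 @ $11.25 + 286 @ $15.35 + 398 @ $14.30 + 137 @ $13.65 = $18,945.30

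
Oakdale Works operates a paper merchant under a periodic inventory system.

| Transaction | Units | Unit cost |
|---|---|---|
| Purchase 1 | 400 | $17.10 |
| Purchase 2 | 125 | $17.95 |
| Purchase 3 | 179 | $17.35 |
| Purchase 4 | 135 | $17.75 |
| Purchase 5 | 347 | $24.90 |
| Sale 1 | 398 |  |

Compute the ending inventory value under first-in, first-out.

Sale 1 (398) [FIFO — oldest first]: 398 @ $17.10 = $6,805.80
Ending inventory: 2 @ $17.10 + 125 @ $17.95 + 179 @ $17.35 + 135 @ $17.75 + 347 @ $24.90 = $16,420.15
Check: goods available $23,225.95 = COGS $6,805.80 + ending $16,420.15

Ending inventory = $16,420.15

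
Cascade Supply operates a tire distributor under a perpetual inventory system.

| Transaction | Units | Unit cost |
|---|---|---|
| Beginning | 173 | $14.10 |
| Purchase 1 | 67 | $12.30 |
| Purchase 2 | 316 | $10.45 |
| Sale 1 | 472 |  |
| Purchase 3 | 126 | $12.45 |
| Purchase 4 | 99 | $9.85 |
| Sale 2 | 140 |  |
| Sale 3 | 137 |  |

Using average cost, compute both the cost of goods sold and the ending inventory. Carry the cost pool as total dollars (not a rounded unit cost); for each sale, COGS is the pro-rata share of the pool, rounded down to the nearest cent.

After Beginning: 173 on hand, pool $2,439.30 (≈ $14.1000 each)
After Purchase 1: 240 on hand, pool $3,263.40 (≈ $13.5975 each)
After Purchase 2: 556 on hand, pool $6,565.60 (≈ $11.8086 each)
Sale 1, sell 472: 472/556 × $6,565.60 → $5,573.67
After Purchase 3: 210 on hand, pool $2,560.63 (≈ $12.1935 each)
After Purchase 4: 309 on hand, pool $3,535.78 (≈ $11.4427 each)
Sale 2, sell 140: 140/309 × $3,535.78 → $1,601.97
Sale 3, sell 137: 137/169 × $1,933.81 → $1,567.64
Total COGS = $5,573.67 + $1,601.97 + $1,567.64 = $8,743.28
Ending inventory (cost pool remaining) = $366.17

COGS = $8,743.28; ending inventory = $366.17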